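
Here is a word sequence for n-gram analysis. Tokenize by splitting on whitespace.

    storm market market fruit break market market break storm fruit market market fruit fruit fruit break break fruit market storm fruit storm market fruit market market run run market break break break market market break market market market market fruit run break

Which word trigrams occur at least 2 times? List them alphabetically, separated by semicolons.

Trigram counts meeting the condition (at least 2 times):
  break market market: 3
  fruit market market: 2
  market market break: 2
  market market fruit: 3
  market market market: 2

break market market; fruit market market; market market break; market market fruit; market market market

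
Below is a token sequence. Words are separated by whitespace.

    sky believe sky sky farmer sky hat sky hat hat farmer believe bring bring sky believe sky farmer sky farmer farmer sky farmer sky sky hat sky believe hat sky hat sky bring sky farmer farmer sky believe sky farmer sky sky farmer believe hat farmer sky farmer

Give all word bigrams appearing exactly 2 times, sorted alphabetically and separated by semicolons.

believe hat; bring sky; farmer believe; farmer farmer; hat farmer

Bigram counts meeting the condition (exactly 2 times):
  believe hat: 2
  bring sky: 2
  farmer believe: 2
  farmer farmer: 2
  hat farmer: 2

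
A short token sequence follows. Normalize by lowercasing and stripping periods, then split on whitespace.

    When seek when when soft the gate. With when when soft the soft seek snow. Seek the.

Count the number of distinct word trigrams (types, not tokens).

13

17 tokens → 15 trigram windows in total.
Repeated trigrams (each contributes count−1 duplicates):
  when soft the: 2
  when when soft: 2
2 duplicate windows → 15 − 2 = 13 distinct.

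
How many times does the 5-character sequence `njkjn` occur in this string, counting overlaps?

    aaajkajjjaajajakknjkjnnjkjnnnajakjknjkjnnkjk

3

Sliding a length-5 window over the 44 characters (40 positions):
  position 18–22: njkjn
  position 23–27: njkjn
  position 36–40: njkjn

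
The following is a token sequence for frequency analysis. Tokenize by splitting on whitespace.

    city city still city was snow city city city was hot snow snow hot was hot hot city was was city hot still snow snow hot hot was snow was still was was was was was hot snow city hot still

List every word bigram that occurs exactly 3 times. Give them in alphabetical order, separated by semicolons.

city city; city was; was hot

Bigram counts meeting the condition (exactly 3 times):
  city city: 3
  city was: 3
  was hot: 3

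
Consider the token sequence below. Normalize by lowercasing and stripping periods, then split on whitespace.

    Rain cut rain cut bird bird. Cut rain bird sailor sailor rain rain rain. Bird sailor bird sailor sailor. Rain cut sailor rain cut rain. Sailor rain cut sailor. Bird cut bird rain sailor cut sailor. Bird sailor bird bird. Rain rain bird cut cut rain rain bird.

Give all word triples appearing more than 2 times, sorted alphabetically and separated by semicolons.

rain rain bird; sailor rain cut

Trigram counts meeting the condition (more than 2 times):
  rain rain bird: 3
  sailor rain cut: 3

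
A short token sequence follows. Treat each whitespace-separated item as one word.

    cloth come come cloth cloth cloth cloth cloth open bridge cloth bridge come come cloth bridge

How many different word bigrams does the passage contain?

9

16 tokens → 15 bigram windows in total.
Repeated bigrams (each contributes count−1 duplicates):
  cloth cloth: 4
  cloth bridge: 2
  come cloth: 2
  come come: 2
6 duplicate windows → 15 − 6 = 9 distinct.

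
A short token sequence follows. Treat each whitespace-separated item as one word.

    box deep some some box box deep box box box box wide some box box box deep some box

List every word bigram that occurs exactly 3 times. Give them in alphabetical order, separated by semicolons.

Bigram counts meeting the condition (exactly 3 times):
  box deep: 3
  some box: 3

box deep; some box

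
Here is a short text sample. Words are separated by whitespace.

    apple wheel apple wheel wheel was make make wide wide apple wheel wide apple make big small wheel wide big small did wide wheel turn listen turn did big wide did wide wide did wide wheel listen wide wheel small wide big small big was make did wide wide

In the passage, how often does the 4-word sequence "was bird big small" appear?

Scanning the 46 overlapping 4-gram windows for "was bird big small":
  (none found)

0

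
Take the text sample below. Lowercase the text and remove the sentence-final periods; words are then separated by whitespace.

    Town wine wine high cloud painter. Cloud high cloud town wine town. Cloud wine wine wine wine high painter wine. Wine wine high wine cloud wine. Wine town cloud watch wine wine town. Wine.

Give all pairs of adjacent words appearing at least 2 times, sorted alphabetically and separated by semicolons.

cloud wine; high cloud; town cloud; town wine; wine high; wine town; wine wine

Bigram counts meeting the condition (at least 2 times):
  cloud wine: 2
  high cloud: 2
  town cloud: 2
  town wine: 3
  wine high: 3
  wine town: 3
  wine wine: 8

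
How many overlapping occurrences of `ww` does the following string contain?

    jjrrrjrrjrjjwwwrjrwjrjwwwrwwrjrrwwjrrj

6

Sliding a length-2 window over the 38 characters (37 positions):
  position 13–14: ww
  position 14–15: ww
  position 23–24: ww
  position 24–25: ww
  position 27–28: ww
  position 33–34: ww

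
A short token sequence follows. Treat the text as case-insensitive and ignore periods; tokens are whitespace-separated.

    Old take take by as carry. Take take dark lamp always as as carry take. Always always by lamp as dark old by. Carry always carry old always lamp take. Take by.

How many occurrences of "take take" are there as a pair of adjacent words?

3

Scanning the 31 overlapping bigram windows for "take take":
  position 2–3: take take
  position 7–8: take take
  position 30–31: take take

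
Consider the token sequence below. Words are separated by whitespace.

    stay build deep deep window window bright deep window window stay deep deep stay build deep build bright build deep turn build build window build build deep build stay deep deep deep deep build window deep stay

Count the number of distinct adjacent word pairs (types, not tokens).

20

37 tokens → 36 bigram windows in total.
Repeated bigrams (each contributes count−1 duplicates):
  deep deep: 5
  build deep: 4
  deep build: 3
  build build: 2
  build window: 2
  deep stay: 2
  deep window: 2
  stay build: 2
  … (2 more repeated)
16 duplicate windows → 36 − 16 = 20 distinct.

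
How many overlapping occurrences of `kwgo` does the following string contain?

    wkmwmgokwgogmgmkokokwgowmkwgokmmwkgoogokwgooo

Sliding a length-4 window over the 45 characters (42 positions):
  position 8–11: kwgo
  position 20–23: kwgo
  position 26–29: kwgo
  position 40–43: kwgo

4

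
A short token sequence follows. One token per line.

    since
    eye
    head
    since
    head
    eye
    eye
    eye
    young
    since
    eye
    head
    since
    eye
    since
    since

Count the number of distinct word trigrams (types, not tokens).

12

16 tokens → 14 trigram windows in total.
Repeated trigrams (each contributes count−1 duplicates):
  eye head since: 2
  since eye head: 2
2 duplicate windows → 14 − 2 = 12 distinct.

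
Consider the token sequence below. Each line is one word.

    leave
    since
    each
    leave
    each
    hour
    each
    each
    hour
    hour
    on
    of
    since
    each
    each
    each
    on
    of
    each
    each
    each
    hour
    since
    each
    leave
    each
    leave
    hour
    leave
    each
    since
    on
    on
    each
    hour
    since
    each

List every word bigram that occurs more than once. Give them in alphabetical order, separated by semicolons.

each each; each hour; each leave; hour since; leave each; on of; since each

Bigram counts meeting the condition (more than once):
  each each: 5
  each hour: 4
  each leave: 3
  hour since: 2
  leave each: 3
  on of: 2
  since each: 4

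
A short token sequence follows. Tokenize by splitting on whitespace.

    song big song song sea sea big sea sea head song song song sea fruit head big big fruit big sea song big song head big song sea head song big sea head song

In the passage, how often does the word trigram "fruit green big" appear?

Scanning the 32 overlapping trigram windows for "fruit green big":
  (none found)

0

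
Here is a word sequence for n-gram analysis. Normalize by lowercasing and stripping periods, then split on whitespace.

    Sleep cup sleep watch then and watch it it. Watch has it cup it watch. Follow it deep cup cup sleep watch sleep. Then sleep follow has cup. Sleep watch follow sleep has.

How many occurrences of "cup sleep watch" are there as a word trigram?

Scanning the 31 overlapping trigram windows for "cup sleep watch":
  position 2–4: cup sleep watch
  position 20–22: cup sleep watch
  position 28–30: cup sleep watch

3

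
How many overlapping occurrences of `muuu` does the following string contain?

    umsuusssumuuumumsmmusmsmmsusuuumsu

Sliding a length-4 window over the 34 characters (31 positions):
  position 10–13: muuu

1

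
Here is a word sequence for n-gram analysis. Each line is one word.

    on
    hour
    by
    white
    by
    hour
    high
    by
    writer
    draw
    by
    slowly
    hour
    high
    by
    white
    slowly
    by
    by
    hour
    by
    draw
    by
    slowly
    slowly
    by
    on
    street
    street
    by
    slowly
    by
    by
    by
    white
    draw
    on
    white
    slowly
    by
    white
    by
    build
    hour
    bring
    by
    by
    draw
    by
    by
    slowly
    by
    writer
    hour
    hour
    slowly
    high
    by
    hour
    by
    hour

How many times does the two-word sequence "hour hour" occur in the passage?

1

Scanning the 60 overlapping bigram windows for "hour hour":
  position 54–55: hour hour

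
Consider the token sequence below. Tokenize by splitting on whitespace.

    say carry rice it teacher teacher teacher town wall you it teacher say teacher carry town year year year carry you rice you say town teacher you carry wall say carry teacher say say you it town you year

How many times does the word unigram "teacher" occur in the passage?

7

Scanning the 39 tokens for "teacher":
  position 5: teacher
  position 6: teacher
  position 7: teacher
  position 12: teacher
  position 14: teacher
  position 26: teacher
  position 32: teacher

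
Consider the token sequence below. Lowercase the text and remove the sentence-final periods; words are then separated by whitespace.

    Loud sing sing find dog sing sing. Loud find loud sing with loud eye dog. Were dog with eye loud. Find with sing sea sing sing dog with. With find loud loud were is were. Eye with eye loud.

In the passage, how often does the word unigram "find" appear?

Scanning the 39 tokens for "find":
  position 4: find
  position 9: find
  position 21: find
  position 30: find

4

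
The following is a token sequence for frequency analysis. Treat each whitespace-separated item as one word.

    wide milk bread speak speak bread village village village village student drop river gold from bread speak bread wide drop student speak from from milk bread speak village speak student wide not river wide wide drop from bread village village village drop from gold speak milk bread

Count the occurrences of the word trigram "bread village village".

Scanning the 45 overlapping trigram windows for "bread village village":
  position 6–8: bread village village
  position 38–40: bread village village

2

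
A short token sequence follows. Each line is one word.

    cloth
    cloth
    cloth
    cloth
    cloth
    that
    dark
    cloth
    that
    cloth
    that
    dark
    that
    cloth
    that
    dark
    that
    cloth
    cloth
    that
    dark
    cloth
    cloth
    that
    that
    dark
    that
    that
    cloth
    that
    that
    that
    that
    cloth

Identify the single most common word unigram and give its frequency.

"that", 15 times

Unigram frequencies (highest first):
  that: 15
  cloth: 14
  dark: 5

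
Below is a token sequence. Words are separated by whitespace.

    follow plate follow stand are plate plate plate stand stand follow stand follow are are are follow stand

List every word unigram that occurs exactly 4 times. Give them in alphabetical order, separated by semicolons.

Unigram counts meeting the condition (exactly 4 times):
  are: 4
  plate: 4

are; plate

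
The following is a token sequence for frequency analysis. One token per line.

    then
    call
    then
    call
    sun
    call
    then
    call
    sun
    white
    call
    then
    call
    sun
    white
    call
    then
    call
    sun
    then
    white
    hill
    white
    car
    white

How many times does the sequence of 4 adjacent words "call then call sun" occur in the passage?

Scanning the 22 overlapping 4-gram windows for "call then call sun":
  position 2–5: call then call sun
  position 6–9: call then call sun
  position 11–14: call then call sun
  position 16–19: call then call sun

4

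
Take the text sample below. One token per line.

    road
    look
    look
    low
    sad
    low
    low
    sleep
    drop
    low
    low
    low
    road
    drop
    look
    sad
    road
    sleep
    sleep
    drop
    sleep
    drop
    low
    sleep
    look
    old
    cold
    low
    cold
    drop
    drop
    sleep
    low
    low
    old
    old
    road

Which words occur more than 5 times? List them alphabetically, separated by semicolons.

Unigram counts meeting the condition (more than 5 times):
  drop: 6
  low: 10
  sleep: 6

drop; low; sleep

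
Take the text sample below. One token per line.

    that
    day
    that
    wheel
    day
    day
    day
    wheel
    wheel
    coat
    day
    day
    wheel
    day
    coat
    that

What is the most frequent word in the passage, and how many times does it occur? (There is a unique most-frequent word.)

"day", 7 times

Unigram frequencies (highest first):
  day: 7
  wheel: 4
  that: 3
  coat: 2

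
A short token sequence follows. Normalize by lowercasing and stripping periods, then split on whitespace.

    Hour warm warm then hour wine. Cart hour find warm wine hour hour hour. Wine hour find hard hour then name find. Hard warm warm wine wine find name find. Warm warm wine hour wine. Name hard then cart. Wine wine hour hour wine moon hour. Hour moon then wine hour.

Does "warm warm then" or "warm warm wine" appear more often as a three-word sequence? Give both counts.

"warm warm then": 1 occurrence
"warm warm wine": 2 occurrences

"warm warm wine" (2 vs 1)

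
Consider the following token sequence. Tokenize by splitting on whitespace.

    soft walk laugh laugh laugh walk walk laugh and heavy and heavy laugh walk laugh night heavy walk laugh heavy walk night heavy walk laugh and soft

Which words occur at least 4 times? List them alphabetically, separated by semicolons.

heavy; laugh; walk

Unigram counts meeting the condition (at least 4 times):
  heavy: 5
  laugh: 8
  walk: 7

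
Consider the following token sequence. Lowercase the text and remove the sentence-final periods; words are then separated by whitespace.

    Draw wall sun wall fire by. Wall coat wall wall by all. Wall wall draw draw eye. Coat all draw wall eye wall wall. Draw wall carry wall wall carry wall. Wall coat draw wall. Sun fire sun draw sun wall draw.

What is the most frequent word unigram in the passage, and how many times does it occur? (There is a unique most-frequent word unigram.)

Unigram frequencies (highest first):
  wall: 17
  draw: 8
  sun: 4
  coat: 3
  fire: 2
  by: 2
  … (3 more, each ≤ 2)

"wall", 17 times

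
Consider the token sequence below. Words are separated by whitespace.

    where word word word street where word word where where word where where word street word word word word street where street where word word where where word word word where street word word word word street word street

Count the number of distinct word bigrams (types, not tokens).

8

39 tokens → 38 bigram windows in total.
Repeated bigrams (each contributes count−1 duplicates):
  word word: 12
  where word: 6
  word street: 5
  word where: 4
  street where: 3
  street word: 3
  where where: 3
  where street: 2
30 duplicate windows → 38 − 30 = 8 distinct.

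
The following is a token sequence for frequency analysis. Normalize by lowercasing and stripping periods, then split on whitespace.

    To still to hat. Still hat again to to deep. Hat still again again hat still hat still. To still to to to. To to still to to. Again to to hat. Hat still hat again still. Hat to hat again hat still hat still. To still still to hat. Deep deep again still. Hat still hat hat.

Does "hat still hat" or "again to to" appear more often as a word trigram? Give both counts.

"hat still hat": 5 occurrences
"again to to": 2 occurrences

"hat still hat" (5 vs 2)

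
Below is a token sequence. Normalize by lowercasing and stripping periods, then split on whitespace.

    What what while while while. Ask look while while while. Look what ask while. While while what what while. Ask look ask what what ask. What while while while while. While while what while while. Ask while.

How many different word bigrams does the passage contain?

37 tokens → 36 bigram windows in total.
Repeated bigrams (each contributes count−1 duplicates):
  while while: 12
  what while: 4
  what what: 3
  while ask: 3
  ask look: 2
  ask what: 2
  ask while: 2
  what ask: 2
  … (1 more repeated)
23 duplicate windows → 36 − 23 = 13 distinct.

13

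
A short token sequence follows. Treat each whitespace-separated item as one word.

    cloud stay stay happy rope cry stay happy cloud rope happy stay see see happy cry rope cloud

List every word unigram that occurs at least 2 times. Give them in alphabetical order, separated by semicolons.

Unigram counts meeting the condition (at least 2 times):
  cloud: 3
  cry: 2
  happy: 4
  rope: 3
  see: 2
  stay: 4

cloud; cry; happy; rope; see; stay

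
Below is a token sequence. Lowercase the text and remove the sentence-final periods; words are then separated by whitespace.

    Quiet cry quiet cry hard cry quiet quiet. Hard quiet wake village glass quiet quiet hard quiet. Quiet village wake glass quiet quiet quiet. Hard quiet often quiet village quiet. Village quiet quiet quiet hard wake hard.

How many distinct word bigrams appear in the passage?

37 tokens → 36 bigram windows in total.
Repeated bigrams (each contributes count−1 duplicates):
  quiet quiet: 7
  quiet hard: 4
  hard quiet: 3
  quiet village: 3
  cry quiet: 2
  glass quiet: 2
  quiet cry: 2
  village quiet: 2
17 duplicate windows → 36 − 17 = 19 distinct.

19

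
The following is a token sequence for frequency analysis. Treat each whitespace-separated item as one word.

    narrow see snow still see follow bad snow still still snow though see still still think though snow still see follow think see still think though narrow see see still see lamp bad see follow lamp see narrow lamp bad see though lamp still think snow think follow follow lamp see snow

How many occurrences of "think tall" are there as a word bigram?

0

Scanning the 51 overlapping bigram windows for "think tall":
  (none found)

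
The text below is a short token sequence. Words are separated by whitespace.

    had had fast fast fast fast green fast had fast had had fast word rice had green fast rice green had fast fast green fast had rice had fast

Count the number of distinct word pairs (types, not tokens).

29 tokens → 28 bigram windows in total.
Repeated bigrams (each contributes count−1 duplicates):
  had fast: 5
  fast fast: 4
  fast had: 3
  green fast: 3
  fast green: 2
  had had: 2
  rice had: 2
14 duplicate windows → 28 − 14 = 14 distinct.

14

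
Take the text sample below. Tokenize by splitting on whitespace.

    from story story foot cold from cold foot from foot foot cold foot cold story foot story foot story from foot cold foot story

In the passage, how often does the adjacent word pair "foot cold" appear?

4

Scanning the 23 overlapping bigram windows for "foot cold":
  position 4–5: foot cold
  position 11–12: foot cold
  position 13–14: foot cold
  position 21–22: foot cold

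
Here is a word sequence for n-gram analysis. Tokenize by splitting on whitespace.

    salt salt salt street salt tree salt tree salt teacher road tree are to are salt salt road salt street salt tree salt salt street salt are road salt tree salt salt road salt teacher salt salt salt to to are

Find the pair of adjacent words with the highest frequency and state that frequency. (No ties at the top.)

"salt salt", 7 times

Bigram frequencies (highest first):
  salt salt: 7
  salt tree: 4
  tree salt: 4
  salt street: 3
  street salt: 3
  road salt: 3
  … (13 more, each ≤ 2)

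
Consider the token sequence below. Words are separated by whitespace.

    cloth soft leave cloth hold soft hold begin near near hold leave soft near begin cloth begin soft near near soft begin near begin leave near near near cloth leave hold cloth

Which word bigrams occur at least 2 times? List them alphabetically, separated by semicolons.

Bigram counts meeting the condition (at least 2 times):
  begin near: 2
  near begin: 2
  near near: 4
  soft near: 2

begin near; near begin; near near; soft near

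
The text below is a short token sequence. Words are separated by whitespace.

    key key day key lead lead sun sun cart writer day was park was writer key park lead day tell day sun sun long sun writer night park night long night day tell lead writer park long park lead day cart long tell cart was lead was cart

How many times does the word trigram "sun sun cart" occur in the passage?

Scanning the 46 overlapping trigram windows for "sun sun cart":
  position 7–9: sun sun cart

1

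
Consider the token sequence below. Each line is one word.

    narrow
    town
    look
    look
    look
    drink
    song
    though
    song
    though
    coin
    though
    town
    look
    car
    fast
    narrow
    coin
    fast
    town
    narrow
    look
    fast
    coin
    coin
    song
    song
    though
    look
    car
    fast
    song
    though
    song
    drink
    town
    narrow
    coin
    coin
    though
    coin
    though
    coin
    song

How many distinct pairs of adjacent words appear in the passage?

27

44 tokens → 43 bigram windows in total.
Repeated bigrams (each contributes count−1 duplicates):
  song though: 4
  coin though: 3
  though coin: 3
  car fast: 2
  coin coin: 2
  coin song: 2
  look car: 2
  look look: 2
  … (4 more repeated)
16 duplicate windows → 43 − 16 = 27 distinct.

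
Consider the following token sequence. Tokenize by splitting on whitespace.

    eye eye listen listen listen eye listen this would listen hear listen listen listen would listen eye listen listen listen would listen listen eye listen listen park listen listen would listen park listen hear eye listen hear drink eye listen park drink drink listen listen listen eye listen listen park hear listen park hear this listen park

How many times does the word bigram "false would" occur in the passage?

0

Scanning the 56 overlapping bigram windows for "false would":
  (none found)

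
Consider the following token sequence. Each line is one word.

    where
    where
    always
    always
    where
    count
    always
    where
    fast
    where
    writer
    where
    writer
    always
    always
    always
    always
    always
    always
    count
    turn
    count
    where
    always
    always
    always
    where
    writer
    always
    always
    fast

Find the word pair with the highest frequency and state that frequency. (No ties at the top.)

Bigram frequencies (highest first):
  always always: 9
  always where: 3
  where writer: 3
  where always: 2
  writer always: 2
  where where: 1
  … (10 more, each ≤ 1)

"always always", 9 times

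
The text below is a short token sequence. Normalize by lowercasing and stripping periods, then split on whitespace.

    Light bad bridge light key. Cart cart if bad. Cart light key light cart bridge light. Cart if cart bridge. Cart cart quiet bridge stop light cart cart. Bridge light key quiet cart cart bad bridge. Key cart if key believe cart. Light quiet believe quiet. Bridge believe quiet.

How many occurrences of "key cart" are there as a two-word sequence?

2

Scanning the 48 overlapping bigram windows for "key cart":
  position 5–6: key cart
  position 37–38: key cart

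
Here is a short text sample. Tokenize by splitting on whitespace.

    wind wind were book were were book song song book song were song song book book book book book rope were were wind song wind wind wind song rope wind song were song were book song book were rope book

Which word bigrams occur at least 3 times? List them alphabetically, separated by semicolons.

book book; book song; song book; song were; were book; wind song; wind wind

Bigram counts meeting the condition (at least 3 times):
  book book: 4
  book song: 3
  song book: 3
  song were: 3
  were book: 3
  wind song: 3
  wind wind: 3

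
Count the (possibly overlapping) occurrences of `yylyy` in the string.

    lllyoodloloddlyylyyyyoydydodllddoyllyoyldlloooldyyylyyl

2

Sliding a length-5 window over the 55 characters (51 positions):
  position 15–19: yylyy
  position 50–54: yylyy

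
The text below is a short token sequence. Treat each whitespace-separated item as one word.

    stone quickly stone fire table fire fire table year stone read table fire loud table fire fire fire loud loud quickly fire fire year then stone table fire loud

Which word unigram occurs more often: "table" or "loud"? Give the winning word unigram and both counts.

"table" (5 vs 4)

"table": 5 occurrences
"loud": 4 occurrences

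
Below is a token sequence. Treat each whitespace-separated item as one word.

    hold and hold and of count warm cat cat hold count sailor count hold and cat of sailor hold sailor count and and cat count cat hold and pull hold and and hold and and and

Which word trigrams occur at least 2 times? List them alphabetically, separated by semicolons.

and hold and; hold and and

Trigram counts meeting the condition (at least 2 times):
  and hold and: 2
  hold and and: 2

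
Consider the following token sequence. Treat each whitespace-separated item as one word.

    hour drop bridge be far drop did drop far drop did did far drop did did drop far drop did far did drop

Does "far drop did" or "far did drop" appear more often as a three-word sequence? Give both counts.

"far drop did": 4 occurrences
"far did drop": 1 occurrence

"far drop did" (4 vs 1)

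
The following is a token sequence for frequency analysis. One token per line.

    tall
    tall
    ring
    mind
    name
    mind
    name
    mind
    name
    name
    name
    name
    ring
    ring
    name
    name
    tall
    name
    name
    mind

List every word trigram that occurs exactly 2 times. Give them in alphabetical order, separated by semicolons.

mind name mind; name mind name; name name name

Trigram counts meeting the condition (exactly 2 times):
  mind name mind: 2
  name mind name: 2
  name name name: 2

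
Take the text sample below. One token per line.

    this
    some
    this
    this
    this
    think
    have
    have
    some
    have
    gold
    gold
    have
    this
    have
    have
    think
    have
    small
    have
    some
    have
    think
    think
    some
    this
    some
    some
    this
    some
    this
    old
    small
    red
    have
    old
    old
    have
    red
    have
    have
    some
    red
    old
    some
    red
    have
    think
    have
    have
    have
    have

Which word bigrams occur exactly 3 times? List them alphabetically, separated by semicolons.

Bigram counts meeting the condition (exactly 3 times):
  have some: 3
  have think: 3
  red have: 3
  think have: 3
  this some: 3

have some; have think; red have; think have; this some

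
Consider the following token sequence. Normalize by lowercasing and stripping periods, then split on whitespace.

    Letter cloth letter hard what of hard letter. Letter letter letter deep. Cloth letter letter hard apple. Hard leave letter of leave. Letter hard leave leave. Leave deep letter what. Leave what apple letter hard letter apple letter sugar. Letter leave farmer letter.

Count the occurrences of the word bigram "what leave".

Scanning the 42 overlapping bigram windows for "what leave":
  position 30–31: what leave

1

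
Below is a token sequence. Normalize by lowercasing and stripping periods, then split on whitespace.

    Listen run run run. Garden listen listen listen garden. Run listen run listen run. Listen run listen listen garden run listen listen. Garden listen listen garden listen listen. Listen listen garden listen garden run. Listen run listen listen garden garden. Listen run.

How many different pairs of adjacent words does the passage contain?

42 tokens → 41 bigram windows in total.
Repeated bigrams (each contributes count−1 duplicates):
  listen listen: 9
  listen garden: 7
  run listen: 7
  listen run: 6
  garden listen: 5
  garden run: 3
  run run: 2
32 duplicate windows → 41 − 32 = 9 distinct.

9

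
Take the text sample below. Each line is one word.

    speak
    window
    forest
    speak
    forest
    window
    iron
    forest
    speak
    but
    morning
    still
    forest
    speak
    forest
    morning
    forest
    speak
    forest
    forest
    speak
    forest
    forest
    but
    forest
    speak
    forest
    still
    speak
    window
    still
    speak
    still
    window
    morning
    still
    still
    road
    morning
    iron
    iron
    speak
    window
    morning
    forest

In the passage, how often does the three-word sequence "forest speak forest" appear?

Scanning the 43 overlapping trigram windows for "forest speak forest":
  position 3–5: forest speak forest
  position 13–15: forest speak forest
  position 17–19: forest speak forest
  position 20–22: forest speak forest
  position 25–27: forest speak forest

5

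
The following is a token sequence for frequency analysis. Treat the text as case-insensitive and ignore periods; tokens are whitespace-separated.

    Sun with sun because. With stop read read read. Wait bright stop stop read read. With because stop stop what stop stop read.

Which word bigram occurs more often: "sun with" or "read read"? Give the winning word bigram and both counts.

"read read" (3 vs 1)

"sun with": 1 occurrence
"read read": 3 occurrences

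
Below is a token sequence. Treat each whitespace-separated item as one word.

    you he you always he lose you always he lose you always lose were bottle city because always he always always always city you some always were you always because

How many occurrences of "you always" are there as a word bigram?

Scanning the 29 overlapping bigram windows for "you always":
  position 3–4: you always
  position 7–8: you always
  position 11–12: you always
  position 28–29: you always

4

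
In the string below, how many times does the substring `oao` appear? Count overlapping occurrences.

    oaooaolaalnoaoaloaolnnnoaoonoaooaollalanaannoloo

Sliding a length-3 window over the 48 characters (46 positions):
  position 1–3: oao
  position 4–6: oao
  position 12–14: oao
  position 17–19: oao
  position 24–26: oao
  position 29–31: oao
  position 32–34: oao

7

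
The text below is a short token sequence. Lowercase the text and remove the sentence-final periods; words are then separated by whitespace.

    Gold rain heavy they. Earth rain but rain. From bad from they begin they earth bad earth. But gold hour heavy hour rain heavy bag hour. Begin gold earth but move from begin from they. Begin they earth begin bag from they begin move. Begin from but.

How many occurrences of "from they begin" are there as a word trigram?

Scanning the 45 overlapping trigram windows for "from they begin":
  position 11–13: from they begin
  position 34–36: from they begin
  position 41–43: from they begin

3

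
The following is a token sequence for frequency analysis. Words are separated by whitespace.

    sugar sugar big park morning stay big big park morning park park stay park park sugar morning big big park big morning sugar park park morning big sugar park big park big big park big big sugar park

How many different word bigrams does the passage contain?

38 tokens → 37 bigram windows in total.
Repeated bigrams (each contributes count−1 duplicates):
  big park: 5
  big big: 4
  park big: 4
  park morning: 3
  park park: 3
  sugar park: 3
  big sugar: 2
  morning big: 2
18 duplicate windows → 37 − 18 = 19 distinct.

19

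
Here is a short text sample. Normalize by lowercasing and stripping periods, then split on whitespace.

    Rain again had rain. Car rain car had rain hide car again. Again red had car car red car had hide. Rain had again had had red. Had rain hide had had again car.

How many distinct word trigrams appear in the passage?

31

34 tokens → 32 trigram windows in total.
Repeated trigrams (each contributes count−1 duplicates):
  had rain hide: 2
1 duplicate windows → 32 − 1 = 31 distinct.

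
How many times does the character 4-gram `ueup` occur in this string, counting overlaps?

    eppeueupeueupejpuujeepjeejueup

Sliding a length-4 window over the 30 characters (27 positions):
  position 5–8: ueup
  position 10–13: ueup
  position 27–30: ueup

3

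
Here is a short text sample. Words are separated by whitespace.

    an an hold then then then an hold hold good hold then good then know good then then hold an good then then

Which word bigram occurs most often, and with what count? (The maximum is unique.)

"then then", 4 times

Bigram frequencies (highest first):
  then then: 4
  good then: 3
  an hold: 2
  hold then: 2
  an an: 1
  then an: 1
  … (9 more, each ≤ 1)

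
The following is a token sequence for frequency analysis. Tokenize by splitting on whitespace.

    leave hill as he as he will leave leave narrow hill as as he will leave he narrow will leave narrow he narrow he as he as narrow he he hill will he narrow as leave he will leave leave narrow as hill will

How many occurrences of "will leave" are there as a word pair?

Scanning the 43 overlapping bigram windows for "will leave":
  position 7–8: will leave
  position 15–16: will leave
  position 19–20: will leave
  position 38–39: will leave

4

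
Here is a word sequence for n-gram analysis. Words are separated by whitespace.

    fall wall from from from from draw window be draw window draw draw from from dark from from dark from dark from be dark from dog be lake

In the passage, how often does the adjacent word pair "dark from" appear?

Scanning the 27 overlapping bigram windows for "dark from":
  position 16–17: dark from
  position 19–20: dark from
  position 21–22: dark from
  position 24–25: dark from

4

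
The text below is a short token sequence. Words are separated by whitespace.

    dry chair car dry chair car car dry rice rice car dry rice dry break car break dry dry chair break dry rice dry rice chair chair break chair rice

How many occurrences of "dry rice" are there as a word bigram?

4

Scanning the 29 overlapping bigram windows for "dry rice":
  position 8–9: dry rice
  position 12–13: dry rice
  position 22–23: dry rice
  position 24–25: dry rice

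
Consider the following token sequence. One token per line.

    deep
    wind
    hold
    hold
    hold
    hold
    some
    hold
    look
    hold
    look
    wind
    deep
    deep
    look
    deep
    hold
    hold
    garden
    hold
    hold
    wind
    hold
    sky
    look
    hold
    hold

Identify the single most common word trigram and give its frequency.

Trigram frequencies (highest first):
  hold hold hold: 2
  deep wind hold: 1
  wind hold hold: 1
  hold hold some: 1
  hold some hold: 1
  some hold look: 1
  … (18 more, each ≤ 1)

"hold hold hold", 2 times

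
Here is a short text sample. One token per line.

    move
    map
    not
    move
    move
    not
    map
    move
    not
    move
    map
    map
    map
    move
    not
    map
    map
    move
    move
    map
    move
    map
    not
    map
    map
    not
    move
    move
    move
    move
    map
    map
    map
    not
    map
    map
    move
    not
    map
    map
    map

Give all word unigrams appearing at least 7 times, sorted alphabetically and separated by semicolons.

map; move; not

Unigram counts meeting the condition (at least 7 times):
  map: 19
  move: 14
  not: 8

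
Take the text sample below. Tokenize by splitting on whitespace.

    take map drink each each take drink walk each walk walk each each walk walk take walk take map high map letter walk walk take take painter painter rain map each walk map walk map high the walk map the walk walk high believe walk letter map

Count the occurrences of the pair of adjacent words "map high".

2

Scanning the 46 overlapping bigram windows for "map high":
  position 19–20: map high
  position 35–36: map high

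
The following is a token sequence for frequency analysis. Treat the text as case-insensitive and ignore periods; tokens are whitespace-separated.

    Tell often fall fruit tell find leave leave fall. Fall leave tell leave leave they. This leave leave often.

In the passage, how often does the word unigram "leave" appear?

Scanning the 19 tokens for "leave":
  position 7: leave
  position 8: leave
  position 11: leave
  position 13: leave
  position 14: leave
  position 17: leave
  position 18: leave

7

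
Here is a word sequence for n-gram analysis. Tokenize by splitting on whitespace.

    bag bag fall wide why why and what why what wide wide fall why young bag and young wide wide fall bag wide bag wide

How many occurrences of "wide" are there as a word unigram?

Scanning the 25 tokens for "wide":
  position 4: wide
  position 11: wide
  position 12: wide
  position 19: wide
  position 20: wide
  position 23: wide
  position 25: wide

7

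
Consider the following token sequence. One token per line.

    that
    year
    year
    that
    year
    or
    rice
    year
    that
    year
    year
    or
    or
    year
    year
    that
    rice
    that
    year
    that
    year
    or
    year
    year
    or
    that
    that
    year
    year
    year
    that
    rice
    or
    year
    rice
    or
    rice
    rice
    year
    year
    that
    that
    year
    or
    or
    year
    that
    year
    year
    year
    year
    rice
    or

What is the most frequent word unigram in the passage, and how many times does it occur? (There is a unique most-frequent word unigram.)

Unigram frequencies (highest first):
  year: 24
  that: 12
  or: 10
  rice: 7

"year", 24 times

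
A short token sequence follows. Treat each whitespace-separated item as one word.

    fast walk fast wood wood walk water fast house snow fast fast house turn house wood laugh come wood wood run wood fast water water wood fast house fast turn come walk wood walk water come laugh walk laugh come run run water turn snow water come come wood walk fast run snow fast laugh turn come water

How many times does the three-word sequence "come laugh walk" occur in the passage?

Scanning the 56 overlapping trigram windows for "come laugh walk":
  position 36–38: come laugh walk

1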